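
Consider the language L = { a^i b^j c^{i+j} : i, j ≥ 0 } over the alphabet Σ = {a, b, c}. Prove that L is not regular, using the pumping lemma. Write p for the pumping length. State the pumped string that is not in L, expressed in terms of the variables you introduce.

Assume L is regular. Let p be the pumping length given by the pumping lemma.
Take w = a^p b^p c^{2p} ∈ L (with i=j=p, i+j=2p), |w| = 4p ≥ p.
Write w = xyz as guaranteed by the lemma, with |xy| ≤ p and |y| > 0.
The first p characters of w are a's, so xy (and hence y) consists only of a's. Write y = a^k, 1 ≤ k ≤ p.
Consider xy^2z = a^{p+k} b^p c^{2p}. Now the a- and b-counts sum to 2p+k, but the c-count is 2p ≠ 2p+k. So xy^2z ∉ L.
This contradicts the pumping lemma, so L is not regular.

a^{p+k} b^p c^{2p}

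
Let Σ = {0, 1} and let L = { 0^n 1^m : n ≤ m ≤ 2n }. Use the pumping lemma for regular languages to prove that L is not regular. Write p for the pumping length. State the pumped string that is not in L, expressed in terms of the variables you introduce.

Assume L is regular. Let p be the pumping length given by the pumping lemma.
Take w = 0^p 1^p ∈ L (since p ≤ p ≤ 2p), with |w| = 2p ≥ p.
By the pumping lemma, w = xyz with |xy| ≤ p and |y| > 0.
The first p characters of w are 0's, so xy (and hence y) consists only of 0's. Write y = 0^k, 1 ≤ k ≤ p.
Pump with i = 2: xy^2z = 0^{p+k} 1^p. Now n = p+k > p = m, so the condition n ≤ m fails. Thus xy^2z ∉ L.
This contradicts the pumping lemma, so L is not regular.

0^{p+k} 1^p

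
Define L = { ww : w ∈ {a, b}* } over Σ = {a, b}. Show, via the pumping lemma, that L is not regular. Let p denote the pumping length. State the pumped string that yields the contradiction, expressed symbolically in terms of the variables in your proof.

a^{p+k} b^p a^p b^p

Suppose for contradiction that L is regular, and let p be the pumping length.
Take w = a^p b^p a^p b^p = uu where u = a^pb^p; then w ∈ L and |w| = 4p ≥ p.
Write w = xyz as guaranteed by the lemma, with |xy| ≤ p and y is nonempty.
Since the first p symbols of w are all a's and |xy| ≤ p, y lies entirely in the leading a-block: y = a^k for some k with 1 ≤ k ≤ p.
Pump with i = 2: xy^2z = a^{p+k} b^p a^p b^p, of length 4p+k. Suppose this equals vv. The string starts with a and ends with b, so v does too; thus the boundary between the two copies of v is a b→a transition. There is exactly one such transition, at position 2p+k, so |v| = 2p+k and |vv| = 4p+2k ≠ 4p+k since k ≥ 1. So xy^2z ∉ L.
This is a contradiction; hence L is not regular.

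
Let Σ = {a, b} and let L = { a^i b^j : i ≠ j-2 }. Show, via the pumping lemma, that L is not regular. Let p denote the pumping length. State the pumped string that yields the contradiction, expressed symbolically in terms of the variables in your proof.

Suppose for contradiction that L is regular, and let p be the pumping length.
Choose w = a^p b^{p+p!+2}. Since p ≠ (p+p!+2)-2 = p+p!, w ∈ L; and |w| ≥ p.
The pumping lemma gives a decomposition w = xyz where |xy| ≤ p and y is nonempty.
Because |xy| ≤ p and w begins with p copies of a, we have y = a^k with 1 ≤ k ≤ p.
Since 1 ≤ k ≤ p, k divides p!; set t = 1 + p!/k. Then xy^t z has p + (p!/k)·k = p + p! copies of a. Now the a-count is p+p! and (b-count)-2 = (p+p!+2)-2 = p+p!, so i ≠ j-2 fails. So xy^t z = a^{p+p!} b^{p+p!+2} ∉ L.
This contradicts the pumping lemma, so L is not regular.

a^{p+p!} b^{p+p!+2}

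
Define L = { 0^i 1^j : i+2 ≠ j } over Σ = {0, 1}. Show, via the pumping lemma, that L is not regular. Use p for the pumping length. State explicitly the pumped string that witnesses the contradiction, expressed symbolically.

0^{p+p!} 1^{p+p!+2}

Assume L is regular; let p be its pumping constant.
Choose w = 0^p 1^{p+p!+2}. Since p ≠ (p+p!+2)-2 = p+p!, w ∈ L; and |w| ≥ p.
Write w = xyz as guaranteed by the lemma, with |xy| ≤ p and |y| > 0.
Since the first p symbols of w are all 0's and |xy| ≤ p, y lies entirely in the leading 0-block: y = 0^k for some k with 1 ≤ k ≤ p.
Since 1 ≤ k ≤ p, k divides p!; set t = 1 + p!/k. Then xy^t z has p + (p!/k)·k = p + p! copies of 0. Now the 0-count is p+p! and (1-count)-2 = (p+p!+2)-2 = p+p!, so i+2 ≠ j fails. So xy^t z = 0^{p+p!} 1^{p+p!+2} ∉ L.
This is a contradiction; hence L is not regular.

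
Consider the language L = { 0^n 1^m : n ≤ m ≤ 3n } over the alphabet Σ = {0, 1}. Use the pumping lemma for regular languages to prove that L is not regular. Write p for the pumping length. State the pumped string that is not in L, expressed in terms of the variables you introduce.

Assume L is regular. Let p be the pumping length given by the pumping lemma.
Take w = 0^p 1^p ∈ L (since p ≤ p ≤ 3p), with |w| = 2p ≥ p.
By the pumping lemma, w = xyz with |xy| ≤ p and |y| > 0.
The first p characters of w are 0's, so xy (and hence y) consists only of 0's. Write y = 0^k, 1 ≤ k ≤ p.
Pump with i = 2: xy^2z = 0^{p+k} 1^p. Now n = p+k > p = m, so the condition n ≤ m fails. Thus xy^2z ∉ L.
This is a contradiction; hence L is not regular.

0^{p+k} 1^p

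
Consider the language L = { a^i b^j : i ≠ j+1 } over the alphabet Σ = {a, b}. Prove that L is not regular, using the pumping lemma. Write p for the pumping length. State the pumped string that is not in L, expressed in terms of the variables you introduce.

a^{p+p!} b^{p+p!-1}

Toward a contradiction, assume L is regular with pumping length p.
Choose w = a^p b^{p+p!-1}. Since p ≠ (p+p!-1)+1 = p+p!, w ∈ L; and |w| ≥ p.
By the pumping lemma, w = xyz with |xy| ≤ p and |y| ≥ 1.
The first p characters of w are a's, so xy (and hence y) consists only of a's. Write y = a^k, 1 ≤ k ≤ p.
Since 1 ≤ k ≤ p, k divides p!; set t = 1 + p!/k. Then xy^t z has p + (p!/k)·k = p + p! copies of a. Now the a-count is p+p! and (b-count)+1 = (p+p!-1)+1 = p+p!, so i ≠ j+1 fails. So xy^t z = a^{p+p!} b^{p+p!-1} ∉ L.
This is a contradiction; hence L is not regular.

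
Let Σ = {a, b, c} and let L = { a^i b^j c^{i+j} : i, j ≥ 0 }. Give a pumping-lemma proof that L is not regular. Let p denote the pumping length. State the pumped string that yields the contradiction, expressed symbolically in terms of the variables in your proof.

Suppose for contradiction that L is regular, and let p be the pumping length.
Take w = a^p b^p c^{2p} ∈ L (with i=j=p, i+j=2p), |w| = 4p ≥ p.
Write w = xyz as guaranteed by the lemma, with |xy| ≤ p and |y| > 0.
Since the first p symbols of w are all a's and |xy| ≤ p, y lies entirely in the leading a-block: y = a^k for some k with 1 ≤ k ≤ p.
Consider xy^2z = a^{p+k} b^p c^{2p}. Now the a- and b-counts sum to 2p+k, but the c-count is 2p ≠ 2p+k. So xy^2z ∉ L.
Contradiction. Therefore L is not regular.

a^{p+k} b^p c^{2p}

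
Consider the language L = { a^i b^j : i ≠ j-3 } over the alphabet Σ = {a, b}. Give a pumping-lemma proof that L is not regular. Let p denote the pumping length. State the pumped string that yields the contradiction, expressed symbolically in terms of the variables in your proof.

Toward a contradiction, assume L is regular with pumping length p.
Choose w = a^p b^{p+p!+3}. Since p ≠ (p+p!+3)-3 = p+p!, w ∈ L; and |w| ≥ p.
By the pumping lemma, w = xyz with |xy| ≤ p and y is nonempty.
Since the first p symbols of w are all a's and |xy| ≤ p, y lies entirely in the leading a-block: y = a^k for some k with 1 ≤ k ≤ p.
Since 1 ≤ k ≤ p, k divides p!; set t = 1 + p!/k. Then xy^t z has p + (p!/k)·k = p + p! copies of a. Now the a-count is p+p! and (b-count)-3 = (p+p!+3)-3 = p+p!, so i ≠ j-3 fails. So xy^t z = a^{p+p!} b^{p+p!+3} ∉ L.
This is a contradiction; hence L is not regular.

a^{p+p!} b^{p+p!+3}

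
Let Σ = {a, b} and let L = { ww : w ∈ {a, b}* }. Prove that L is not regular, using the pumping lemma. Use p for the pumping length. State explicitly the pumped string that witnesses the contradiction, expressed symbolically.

Suppose for contradiction that L is regular, and let p be the pumping length.
Take w = a^p b^p a^p b^p = uu where u = a^pb^p; then w ∈ L and |w| = 4p ≥ p.
By the pumping lemma, w = xyz with |xy| ≤ p and |y| > 0.
Since the first p symbols of w are all a's and |xy| ≤ p, y lies entirely in the leading a-block: y = a^k for some k with 1 ≤ k ≤ p.
Pump with i = 2: xy^2z = a^{p+k} b^p a^p b^p, of length 4p+k. Suppose this equals vv. The string starts with a and ends with b, so v does too; thus the boundary between the two copies of v is a b→a transition. There is exactly one such transition, at position 2p+k, so |v| = 2p+k and |vv| = 4p+2k ≠ 4p+k since k ≥ 1. So xy^2z ∉ L.
Contradiction. Therefore L is not regular.

a^{p+k} b^p a^p b^p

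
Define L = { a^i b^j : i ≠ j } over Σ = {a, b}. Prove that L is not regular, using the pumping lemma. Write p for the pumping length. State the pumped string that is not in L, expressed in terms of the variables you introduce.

a^{p+p!} b^{p+p!}

Assume L is regular; let p be its pumping constant.
Choose w = a^p b^{p+p!}. Since p ≠ p+p!, w ∈ L; and |w| ≥ p.
The pumping lemma gives a decomposition w = xyz where |xy| ≤ p and |y| > 0.
Since the first p symbols of w are all a's and |xy| ≤ p, y lies entirely in the leading a-block: y = a^k for some k with 1 ≤ k ≤ p.
Since 1 ≤ k ≤ p, k divides p!; set t = 1 + p!/k. Then xy^t z has p + (p!/k)·k = p + p! copies of a. Now the a-count equals the b-count, so i ≠ j fails. So xy^t z = a^{p+p!} b^{p+p!} ∉ L.
This contradicts the pumping lemma, so L is not regular.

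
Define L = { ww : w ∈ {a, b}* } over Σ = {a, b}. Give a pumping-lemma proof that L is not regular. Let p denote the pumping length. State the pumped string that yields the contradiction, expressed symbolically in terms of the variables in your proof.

a^{p+k} b^p a^p b^p

Suppose for contradiction that L is regular, and let p be the pumping length.
Take w = a^p b^p a^p b^p = uu where u = a^pb^p; then w ∈ L and |w| = 4p ≥ p.
The pumping lemma gives a decomposition w = xyz where |xy| ≤ p and |y| ≥ 1.
The first p characters of w are a's, so xy (and hence y) consists only of a's. Write y = a^k, 1 ≤ k ≤ p.
Pump with i = 2: xy^2z = a^{p+k} b^p a^p b^p, of length 4p+k. Suppose this equals vv. The string starts with a and ends with b, so v does too; thus the boundary between the two copies of v is a b→a transition. There is exactly one such transition, at position 2p+k, so |v| = 2p+k and |vv| = 4p+2k ≠ 4p+k since k ≥ 1. So xy^2z ∉ L.
This contradicts the pumping lemma, so L is not regular.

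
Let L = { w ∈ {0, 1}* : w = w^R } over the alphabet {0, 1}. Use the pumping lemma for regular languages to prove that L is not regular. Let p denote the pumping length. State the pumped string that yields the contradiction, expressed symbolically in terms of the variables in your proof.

0^{p+k} 1 0^p

Assume L is regular; let p be its pumping constant.
Take w = 0^p 1 0^p, a palindrome of length 2p+1 ≥ p.
The pumping lemma gives a decomposition w = xyz where |xy| ≤ p and y is nonempty.
Because |xy| ≤ p and w begins with p copies of 0, we have y = 0^k with 1 ≤ k ≤ p.
Pump with i = 2: xy^2z = 0^{p+k} 1 0^p. Its reverse is 0^p 1 0^{p+k}, which differs from xy^2z since k ≥ 1. So xy^2z is not a palindrome and xy^2z ∉ L.
This is a contradiction; hence L is not regular.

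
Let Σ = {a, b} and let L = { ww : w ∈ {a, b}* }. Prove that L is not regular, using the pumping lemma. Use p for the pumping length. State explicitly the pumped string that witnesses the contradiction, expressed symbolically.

Suppose for contradiction that L is regular, and let p be the pumping length.
Take w = a^p b^p a^p b^p = uu where u = a^pb^p; then w ∈ L and |w| = 4p ≥ p.
The pumping lemma gives a decomposition w = xyz where |xy| ≤ p and y is nonempty.
The first p characters of w are a's, so xy (and hence y) consists only of a's. Write y = a^k, 1 ≤ k ≤ p.
Pump with i = 2: xy^2z = a^{p+k} b^p a^p b^p, of length 4p+k. Suppose this equals vv. The string starts with a and ends with b, so v does too; thus the boundary between the two copies of v is a b→a transition. There is exactly one such transition, at position 2p+k, so |v| = 2p+k and |vv| = 4p+2k ≠ 4p+k since k ≥ 1. So xy^2z ∉ L.
This is a contradiction; hence L is not regular.

a^{p+k} b^p a^p b^p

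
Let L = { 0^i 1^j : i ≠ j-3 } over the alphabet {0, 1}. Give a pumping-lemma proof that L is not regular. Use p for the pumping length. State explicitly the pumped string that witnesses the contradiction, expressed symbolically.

0^{p+p!} 1^{p+p!+3}

Assume L is regular. Let p be the pumping length given by the pumping lemma.
Choose w = 0^p 1^{p+p!+3}. Since p ≠ (p+p!+3)-3 = p+p!, w ∈ L; and |w| ≥ p.
Write w = xyz as guaranteed by the lemma, with |xy| ≤ p and |y| > 0.
Since the first p symbols of w are all 0's and |xy| ≤ p, y lies entirely in the leading 0-block: y = 0^k for some k with 1 ≤ k ≤ p.
Since 1 ≤ k ≤ p, k divides p!; set t = 1 + p!/k. Then xy^t z has p + (p!/k)·k = p + p! copies of 0. Now the 0-count is p+p! and (1-count)-3 = (p+p!+3)-3 = p+p!, so i ≠ j-3 fails. So xy^t z = 0^{p+p!} 1^{p+p!+3} ∉ L.
This contradicts the pumping lemma, so L is not regular.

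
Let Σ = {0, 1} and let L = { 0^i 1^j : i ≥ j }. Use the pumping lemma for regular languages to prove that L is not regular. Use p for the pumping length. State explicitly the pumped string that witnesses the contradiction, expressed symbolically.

0^{p-k} 1^p

Suppose for contradiction that L is regular, and let p be the pumping length.
Choose w = 0^p 1^p ∈ L, with |w| = 2p ≥ p.
The pumping lemma gives a decomposition w = xyz where |xy| ≤ p and |y| ≥ 1.
Since the first p symbols of w are all 0's and |xy| ≤ p, y lies entirely in the leading 0-block: y = 0^k for some k with 1 ≤ k ≤ p.
Consider xy^0z = xz = 0^{p-k} 1^p. Since k ≥ 1, the 0-count p-k is less than p, so i ≥ j fails; thus xz ∉ L.
This is a contradiction; hence L is not regular.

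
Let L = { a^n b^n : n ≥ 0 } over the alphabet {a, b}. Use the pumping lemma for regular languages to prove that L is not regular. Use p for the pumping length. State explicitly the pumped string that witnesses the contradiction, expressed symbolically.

a^{p+k} b^p

Assume L is regular. Let p be the pumping length given by the pumping lemma.
Take w = a^p b^p. Then w ∈ L and |w| = 2p ≥ p.
By the pumping lemma, w = xyz with |xy| ≤ p and y is nonempty.
Since the first p symbols of w are all a's and |xy| ≤ p, y lies entirely in the leading a-block: y = a^k for some k with 1 ≤ k ≤ p.
Pump with i = 2: xy^2z = a^{p+k} b^p. For this to lie in L we would need p = p+k, which forces k = 0. But k ≥ 1, so xy^2z ∉ L.
This is a contradiction; hence L is not regular.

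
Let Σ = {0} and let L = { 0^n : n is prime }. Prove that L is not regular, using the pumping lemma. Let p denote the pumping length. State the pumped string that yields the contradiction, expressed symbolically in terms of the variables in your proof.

Suppose for contradiction that L is regular, and let p be the pumping length.
Let q be a prime with q ≥ p+2 (infinitely many primes exist), and take w = 0^q ∈ L with |w| = q ≥ p.
By the pumping lemma, w = xyz with |xy| ≤ p and |y| > 0.
Then y = 0^k for some k with 1 ≤ k ≤ p.
Since 1 ≤ k ≤ p, |xz| = q-k. Pump with i = q+1: |xy^{q+1}z| = (q-k)+(q+1)k = q+qk = q(1+k), which is composite (both factors ≥ 2). So xy^{q+1}z = 0^{q(1+k)} ∉ L.
This contradicts the pumping lemma, so L is not regular.

0^{q(1+k)}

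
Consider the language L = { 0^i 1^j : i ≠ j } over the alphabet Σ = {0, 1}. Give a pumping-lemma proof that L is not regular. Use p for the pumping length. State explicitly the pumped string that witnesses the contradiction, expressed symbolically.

Assume L is regular; let p be its pumping constant.
Choose w = 0^p 1^{p+p!}. Since p ≠ p+p!, w ∈ L; and |w| ≥ p.
Write w = xyz as guaranteed by the lemma, with |xy| ≤ p and y is nonempty.
Because |xy| ≤ p and w begins with p copies of 0, we have y = 0^k with 1 ≤ k ≤ p.
Since 1 ≤ k ≤ p, k divides p!; set t = 1 + p!/k. Then xy^t z has p + (p!/k)·k = p + p! copies of 0. Now the 0-count equals the 1-count, so i ≠ j fails. So xy^t z = 0^{p+p!} 1^{p+p!} ∉ L.
This is a contradiction; hence L is not regular.

0^{p+p!} 1^{p+p!}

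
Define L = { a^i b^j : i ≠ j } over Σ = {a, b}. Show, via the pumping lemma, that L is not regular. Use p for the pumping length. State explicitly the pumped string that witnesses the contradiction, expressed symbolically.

a^{p+p!} b^{p+p!}

Toward a contradiction, assume L is regular with pumping length p.
Choose w = a^p b^{p+p!}. Since p ≠ p+p!, w ∈ L; and |w| ≥ p.
By the pumping lemma, w = xyz with |xy| ≤ p and y is nonempty.
Since the first p symbols of w are all a's and |xy| ≤ p, y lies entirely in the leading a-block: y = a^k for some k with 1 ≤ k ≤ p.
Since 1 ≤ k ≤ p, k divides p!; set t = 1 + p!/k. Then xy^t z has p + (p!/k)·k = p + p! copies of a. Now the a-count equals the b-count, so i ≠ j fails. So xy^t z = a^{p+p!} b^{p+p!} ∉ L.
Contradiction. Therefore L is not regular.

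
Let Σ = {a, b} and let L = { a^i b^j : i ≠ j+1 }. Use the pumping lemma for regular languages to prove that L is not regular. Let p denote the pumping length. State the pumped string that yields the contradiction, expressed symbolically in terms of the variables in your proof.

Toward a contradiction, assume L is regular with pumping length p.
Choose w = a^p b^{p+p!-1}. Since p ≠ (p+p!-1)+1 = p+p!, w ∈ L; and |w| ≥ p.
The pumping lemma gives a decomposition w = xyz where |xy| ≤ p and |y| > 0.
Because |xy| ≤ p and w begins with p copies of a, we have y = a^k with 1 ≤ k ≤ p.
Since 1 ≤ k ≤ p, k divides p!; set t = 1 + p!/k. Then xy^t z has p + (p!/k)·k = p + p! copies of a. Now the a-count is p+p! and (b-count)+1 = (p+p!-1)+1 = p+p!, so i ≠ j+1 fails. So xy^t z = a^{p+p!} b^{p+p!-1} ∉ L.
Contradiction. Therefore L is not regular.

a^{p+p!} b^{p+p!-1}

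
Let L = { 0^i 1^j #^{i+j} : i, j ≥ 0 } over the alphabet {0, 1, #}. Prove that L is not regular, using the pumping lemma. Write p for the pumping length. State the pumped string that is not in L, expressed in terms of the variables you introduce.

0^{p+k} 1^p #^{2p}

Assume L is regular; let p be its pumping constant.
Take w = 0^p 1^p #^{2p} ∈ L (with i=j=p, i+j=2p), |w| = 4p ≥ p.
By the pumping lemma, w = xyz with |xy| ≤ p and y is nonempty.
Because |xy| ≤ p and w begins with p copies of 0, we have y = 0^k with 1 ≤ k ≤ p.
Consider xy^2z = 0^{p+k} 1^p #^{2p}. Now the 0- and 1-counts sum to 2p+k, but the #-count is 2p ≠ 2p+k. So xy^2z ∉ L.
This contradicts the pumping lemma, so L is not regular.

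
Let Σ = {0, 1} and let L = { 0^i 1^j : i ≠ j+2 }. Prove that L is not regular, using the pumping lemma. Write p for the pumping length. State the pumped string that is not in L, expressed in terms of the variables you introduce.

Assume L is regular. Let p be the pumping length given by the pumping lemma.
Choose w = 0^p 1^{p+p!-2}. Since p ≠ (p+p!-2)+2 = p+p!, w ∈ L; and |w| ≥ p.
Write w = xyz as guaranteed by the lemma, with |xy| ≤ p and |y| > 0.
Because |xy| ≤ p and w begins with p copies of 0, we have y = 0^k with 1 ≤ k ≤ p.
Since 1 ≤ k ≤ p, k divides p!; set t = 1 + p!/k. Then xy^t z has p + (p!/k)·k = p + p! copies of 0. Now the 0-count is p+p! and (1-count)+2 = (p+p!-2)+2 = p+p!, so i ≠ j+2 fails. So xy^t z = 0^{p+p!} 1^{p+p!-2} ∉ L.
This contradicts the pumping lemma, so L is not regular.

0^{p+p!} 1^{p+p!-2}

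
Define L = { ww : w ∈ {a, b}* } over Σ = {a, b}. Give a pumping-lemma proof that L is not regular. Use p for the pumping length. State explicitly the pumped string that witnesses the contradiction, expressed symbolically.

Assume L is regular; let p be its pumping constant.
Take w = a^p b^p a^p b^p = uu where u = a^pb^p; then w ∈ L and |w| = 4p ≥ p.
By the pumping lemma, w = xyz with |xy| ≤ p and |y| ≥ 1.
Because |xy| ≤ p and w begins with p copies of a, we have y = a^k with 1 ≤ k ≤ p.
Pump with i = 2: xy^2z = a^{p+k} b^p a^p b^p, of length 4p+k. Suppose this equals vv. The string starts with a and ends with b, so v does too; thus the boundary between the two copies of v is a b→a transition. There is exactly one such transition, at position 2p+k, so |v| = 2p+k and |vv| = 4p+2k ≠ 4p+k since k ≥ 1. So xy^2z ∉ L.
This is a contradiction; hence L is not regular.

a^{p+k} b^p a^p b^p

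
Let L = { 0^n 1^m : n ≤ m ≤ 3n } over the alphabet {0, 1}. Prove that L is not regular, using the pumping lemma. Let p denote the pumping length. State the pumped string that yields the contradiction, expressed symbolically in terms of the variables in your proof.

0^{p+k} 1^p

Assume L is regular; let p be its pumping constant.
Take w = 0^p 1^p ∈ L (since p ≤ p ≤ 3p), with |w| = 2p ≥ p.
Write w = xyz as guaranteed by the lemma, with |xy| ≤ p and |y| > 0.
Since the first p symbols of w are all 0's and |xy| ≤ p, y lies entirely in the leading 0-block: y = 0^k for some k with 1 ≤ k ≤ p.
Pump with i = 2: xy^2z = 0^{p+k} 1^p. Now n = p+k > p = m, so the condition n ≤ m fails. Thus xy^2z ∉ L.
This is a contradiction; hence L is not regular.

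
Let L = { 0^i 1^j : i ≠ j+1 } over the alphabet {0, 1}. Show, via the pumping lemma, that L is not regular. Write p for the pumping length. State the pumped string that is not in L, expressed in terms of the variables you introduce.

0^{p+p!} 1^{p+p!-1}

Suppose for contradiction that L is regular, and let p be the pumping length.
Choose w = 0^p 1^{p+p!-1}. Since p ≠ (p+p!-1)+1 = p+p!, w ∈ L; and |w| ≥ p.
The pumping lemma gives a decomposition w = xyz where |xy| ≤ p and |y| ≥ 1.
Since the first p symbols of w are all 0's and |xy| ≤ p, y lies entirely in the leading 0-block: y = 0^k for some k with 1 ≤ k ≤ p.
Since 1 ≤ k ≤ p, k divides p!; set t = 1 + p!/k. Then xy^t z has p + (p!/k)·k = p + p! copies of 0. Now the 0-count is p+p! and (1-count)+1 = (p+p!-1)+1 = p+p!, so i ≠ j+1 fails. So xy^t z = 0^{p+p!} 1^{p+p!-1} ∉ L.
Contradiction. Therefore L is not regular.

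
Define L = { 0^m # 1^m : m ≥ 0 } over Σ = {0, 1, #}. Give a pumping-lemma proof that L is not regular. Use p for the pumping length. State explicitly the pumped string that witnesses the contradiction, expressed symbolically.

0^{p+k} # 1^p

Suppose for contradiction that L is regular, and let p be the pumping length.
Take w = 0^p # 1^p ∈ L with |w| = 2p+1 ≥ p.
The pumping lemma gives a decomposition w = xyz where |xy| ≤ p and y is nonempty.
Because |xy| ≤ p and w begins with p copies of 0, we have y = 0^k with 1 ≤ k ≤ p.
Pump with i = 2: xy^2z = 0^{p+k} # 1^p, which would require p+k = p. But k ≥ 1, so xy^2z ∉ L.
This is a contradiction; hence L is not regular.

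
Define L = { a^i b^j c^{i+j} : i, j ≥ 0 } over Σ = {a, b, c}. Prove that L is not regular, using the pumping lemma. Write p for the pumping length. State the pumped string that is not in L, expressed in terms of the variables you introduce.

Assume L is regular. Let p be the pumping length given by the pumping lemma.
Take w = a^p b^p c^{2p} ∈ L (with i=j=p, i+j=2p), |w| = 4p ≥ p.
Write w = xyz as guaranteed by the lemma, with |xy| ≤ p and |y| > 0.
The first p characters of w are a's, so xy (and hence y) consists only of a's. Write y = a^k, 1 ≤ k ≤ p.
Consider xy^2z = a^{p+k} b^p c^{2p}. Now the a- and b-counts sum to 2p+k, but the c-count is 2p ≠ 2p+k. So xy^2z ∉ L.
This contradicts the pumping lemma, so L is not regular.

a^{p+k} b^p c^{2p}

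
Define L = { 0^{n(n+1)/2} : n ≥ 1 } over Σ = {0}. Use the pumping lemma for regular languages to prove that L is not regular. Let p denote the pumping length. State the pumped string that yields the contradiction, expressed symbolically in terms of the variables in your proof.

Assume L is regular. Let p be the pumping length given by the pumping lemma.
Take w = 0^{p(p+1)/2} ∈ L with |w| = p(p+1)/2 ≥ p.
By the pumping lemma, w = xyz with |xy| ≤ p and |y| ≥ 1.
Then y = 0^k for some k with 1 ≤ k ≤ p.
Pump with i = 2: xy^2z = 0^{p(p+1)/2+k}. Since 1 ≤ k ≤ p, p(p+1)/2 < p(p+1)/2+k ≤ p(p+1)/2+p < (p+1)(p+2)/2, so p(p+1)/2+k is strictly between consecutive triangular numbers. So xy^2z ∉ L.
This contradicts the pumping lemma, so L is not regular.

0^{p(p+1)/2+k}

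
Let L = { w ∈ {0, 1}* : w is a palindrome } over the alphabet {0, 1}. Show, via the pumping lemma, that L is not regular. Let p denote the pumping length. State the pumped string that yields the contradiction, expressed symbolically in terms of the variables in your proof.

Assume L is regular; let p be its pumping constant.
Take w = 0^p 1 0^p, a palindrome of length 2p+1 ≥ p.
The pumping lemma gives a decomposition w = xyz where |xy| ≤ p and |y| > 0.
Since the first p symbols of w are all 0's and |xy| ≤ p, y lies entirely in the leading 0-block: y = 0^k for some k with 1 ≤ k ≤ p.
Pump with i = 2: xy^2z = 0^{p+k} 1 0^p. Its reverse is 0^p 1 0^{p+k}, which differs from xy^2z since k ≥ 1. So xy^2z is not a palindrome and xy^2z ∉ L.
This contradicts the pumping lemma, so L is not regular.

0^{p+k} 1 0^p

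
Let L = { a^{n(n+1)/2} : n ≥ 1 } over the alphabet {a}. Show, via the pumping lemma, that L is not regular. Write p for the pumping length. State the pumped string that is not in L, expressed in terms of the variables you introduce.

a^{p(p+1)/2+k}

Toward a contradiction, assume L is regular with pumping length p.
Take w = a^{p(p+1)/2} ∈ L with |w| = p(p+1)/2 ≥ p.
By the pumping lemma, w = xyz with |xy| ≤ p and |y| ≥ 1.
Then y = a^k for some k with 1 ≤ k ≤ p.
Pump with i = 2: xy^2z = a^{p(p+1)/2+k}. Since 1 ≤ k ≤ p, p(p+1)/2 < p(p+1)/2+k ≤ p(p+1)/2+p < (p+1)(p+2)/2, so p(p+1)/2+k is strictly between consecutive triangular numbers. So xy^2z ∉ L.
Contradiction. Therefore L is not regular.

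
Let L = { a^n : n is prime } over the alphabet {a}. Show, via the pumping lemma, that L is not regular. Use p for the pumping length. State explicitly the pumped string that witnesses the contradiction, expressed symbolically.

a^{q(1+k)}

Suppose for contradiction that L is regular, and let p be the pumping length.
Let q be a prime with q ≥ p+2 (infinitely many primes exist), and take w = a^q ∈ L with |w| = q ≥ p.
The pumping lemma gives a decomposition w = xyz where |xy| ≤ p and y is nonempty.
Then y = a^k for some k with 1 ≤ k ≤ p.
Since 1 ≤ k ≤ p, |xz| = q-k. Pump with i = q+1: |xy^{q+1}z| = (q-k)+(q+1)k = q+qk = q(1+k), which is composite (both factors ≥ 2). So xy^{q+1}z = a^{q(1+k)} ∉ L.
This is a contradiction; hence L is not regular.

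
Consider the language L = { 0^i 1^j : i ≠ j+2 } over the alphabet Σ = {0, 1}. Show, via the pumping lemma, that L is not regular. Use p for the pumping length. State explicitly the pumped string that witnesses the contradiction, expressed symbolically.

Suppose for contradiction that L is regular, and let p be the pumping length.
Choose w = 0^p 1^{p+p!-2}. Since p ≠ (p+p!-2)+2 = p+p!, w ∈ L; and |w| ≥ p.
The pumping lemma gives a decomposition w = xyz where |xy| ≤ p and y is nonempty.
Since the first p symbols of w are all 0's and |xy| ≤ p, y lies entirely in the leading 0-block: y = 0^k for some k with 1 ≤ k ≤ p.
Since 1 ≤ k ≤ p, k divides p!; set t = 1 + p!/k. Then xy^t z has p + (p!/k)·k = p + p! copies of 0. Now the 0-count is p+p! and (1-count)+2 = (p+p!-2)+2 = p+p!, so i ≠ j+2 fails. So xy^t z = 0^{p+p!} 1^{p+p!-2} ∉ L.
Contradiction. Therefore L is not regular.

0^{p+p!} 1^{p+p!-2}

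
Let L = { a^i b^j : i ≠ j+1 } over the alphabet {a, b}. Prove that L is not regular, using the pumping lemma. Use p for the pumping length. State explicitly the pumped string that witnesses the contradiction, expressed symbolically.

a^{p+p!} b^{p+p!-1}

Assume L is regular. Let p be the pumping length given by the pumping lemma.
Choose w = a^p b^{p+p!-1}. Since p ≠ (p+p!-1)+1 = p+p!, w ∈ L; and |w| ≥ p.
Write w = xyz as guaranteed by the lemma, with |xy| ≤ p and y is nonempty.
The first p characters of w are a's, so xy (and hence y) consists only of a's. Write y = a^k, 1 ≤ k ≤ p.
Since 1 ≤ k ≤ p, k divides p!; set t = 1 + p!/k. Then xy^t z has p + (p!/k)·k = p + p! copies of a. Now the a-count is p+p! and (b-count)+1 = (p+p!-1)+1 = p+p!, so i ≠ j+1 fails. So xy^t z = a^{p+p!} b^{p+p!-1} ∉ L.
This is a contradiction; hence L is not regular.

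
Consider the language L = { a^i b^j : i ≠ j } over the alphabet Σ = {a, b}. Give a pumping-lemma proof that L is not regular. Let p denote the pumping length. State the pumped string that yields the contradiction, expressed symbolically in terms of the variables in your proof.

a^{p+p!} b^{p+p!}

Toward a contradiction, assume L is regular with pumping length p.
Choose w = a^p b^{p+p!}. Since p ≠ p+p!, w ∈ L; and |w| ≥ p.
The pumping lemma gives a decomposition w = xyz where |xy| ≤ p and |y| > 0.
Since the first p symbols of w are all a's and |xy| ≤ p, y lies entirely in the leading a-block: y = a^k for some k with 1 ≤ k ≤ p.
Since 1 ≤ k ≤ p, k divides p!; set t = 1 + p!/k. Then xy^t z has p + (p!/k)·k = p + p! copies of a. Now the a-count equals the b-count, so i ≠ j fails. So xy^t z = a^{p+p!} b^{p+p!} ∉ L.
This is a contradiction; hence L is not regular.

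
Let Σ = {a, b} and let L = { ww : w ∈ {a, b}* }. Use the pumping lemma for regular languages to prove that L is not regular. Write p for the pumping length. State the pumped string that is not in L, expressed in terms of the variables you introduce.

Assume L is regular; let p be its pumping constant.
Take w = a^p b^p a^p b^p = uu where u = a^pb^p; then w ∈ L and |w| = 4p ≥ p.
By the pumping lemma, w = xyz with |xy| ≤ p and |y| > 0.
Because |xy| ≤ p and w begins with p copies of a, we have y = a^k with 1 ≤ k ≤ p.
Pump with i = 2: xy^2z = a^{p+k} b^p a^p b^p, of length 4p+k. Suppose this equals vv. The string starts with a and ends with b, so v does too; thus the boundary between the two copies of v is a b→a transition. There is exactly one such transition, at position 2p+k, so |v| = 2p+k and |vv| = 4p+2k ≠ 4p+k since k ≥ 1. So xy^2z ∉ L.
This contradicts the pumping lemma, so L is not regular.

a^{p+k} b^p a^p b^p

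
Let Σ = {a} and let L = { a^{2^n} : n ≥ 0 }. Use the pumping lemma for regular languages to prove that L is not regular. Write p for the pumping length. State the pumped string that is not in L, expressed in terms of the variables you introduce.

Suppose for contradiction that L is regular, and let p be the pumping length.
Take w = a^{2^p} ∈ L with |w| = 2^p ≥ p.
Write w = xyz as guaranteed by the lemma, with |xy| ≤ p and |y| > 0.
Then y = a^k for some k with 1 ≤ k ≤ p.
Pump with i = 2: xy^2z = a^{2^p+k}. Since 1 ≤ k ≤ p < 2^p, we have 2^p < 2^p+k < 2^{p+1}, so 2^p+k is not a power of 2. So xy^2z ∉ L.
This is a contradiction; hence L is not regular.

a^{2^p+k}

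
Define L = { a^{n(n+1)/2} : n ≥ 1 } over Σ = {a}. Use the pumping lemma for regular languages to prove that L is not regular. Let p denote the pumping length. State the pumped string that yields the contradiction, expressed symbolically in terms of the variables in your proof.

a^{p(p+1)/2+k}

Assume L is regular; let p be its pumping constant.
Take w = a^{p(p+1)/2} ∈ L with |w| = p(p+1)/2 ≥ p.
Write w = xyz as guaranteed by the lemma, with |xy| ≤ p and |y| > 0.
Then y = a^k for some k with 1 ≤ k ≤ p.
Pump with i = 2: xy^2z = a^{p(p+1)/2+k}. Since 1 ≤ k ≤ p, p(p+1)/2 < p(p+1)/2+k ≤ p(p+1)/2+p < (p+1)(p+2)/2, so p(p+1)/2+k is strictly between consecutive triangular numbers. So xy^2z ∉ L.
This is a contradiction; hence L is not regular.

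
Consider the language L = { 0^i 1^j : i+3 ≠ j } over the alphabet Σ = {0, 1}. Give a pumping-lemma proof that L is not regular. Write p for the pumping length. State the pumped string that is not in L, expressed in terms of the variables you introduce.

Suppose for contradiction that L is regular, and let p be the pumping length.
Choose w = 0^p 1^{p+p!+3}. Since p ≠ (p+p!+3)-3 = p+p!, w ∈ L; and |w| ≥ p.
By the pumping lemma, w = xyz with |xy| ≤ p and |y| > 0.
Since the first p symbols of w are all 0's and |xy| ≤ p, y lies entirely in the leading 0-block: y = 0^k for some k with 1 ≤ k ≤ p.
Since 1 ≤ k ≤ p, k divides p!; set t = 1 + p!/k. Then xy^t z has p + (p!/k)·k = p + p! copies of 0. Now the 0-count is p+p! and (1-count)-3 = (p+p!+3)-3 = p+p!, so i+3 ≠ j fails. So xy^t z = 0^{p+p!} 1^{p+p!+3} ∉ L.
Contradiction. Therefore L is not regular.

0^{p+p!} 1^{p+p!+3}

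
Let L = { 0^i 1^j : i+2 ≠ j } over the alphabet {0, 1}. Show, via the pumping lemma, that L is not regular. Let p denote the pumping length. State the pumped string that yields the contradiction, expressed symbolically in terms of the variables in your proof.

0^{p+p!} 1^{p+p!+2}

Suppose for contradiction that L is regular, and let p be the pumping length.
Choose w = 0^p 1^{p+p!+2}. Since p ≠ (p+p!+2)-2 = p+p!, w ∈ L; and |w| ≥ p.
The pumping lemma gives a decomposition w = xyz where |xy| ≤ p and y is nonempty.
Since the first p symbols of w are all 0's and |xy| ≤ p, y lies entirely in the leading 0-block: y = 0^k for some k with 1 ≤ k ≤ p.
Since 1 ≤ k ≤ p, k divides p!; set t = 1 + p!/k. Then xy^t z has p + (p!/k)·k = p + p! copies of 0. Now the 0-count is p+p! and (1-count)-2 = (p+p!+2)-2 = p+p!, so i+2 ≠ j fails. So xy^t z = 0^{p+p!} 1^{p+p!+2} ∉ L.
This contradicts the pumping lemma, so L is not regular.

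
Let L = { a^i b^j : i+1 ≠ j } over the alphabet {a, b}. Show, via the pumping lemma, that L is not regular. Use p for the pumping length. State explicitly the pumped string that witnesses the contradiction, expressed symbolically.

a^{p+p!} b^{p+p!+1}

Assume L is regular. Let p be the pumping length given by the pumping lemma.
Choose w = a^p b^{p+p!+1}. Since p ≠ (p+p!+1)-1 = p+p!, w ∈ L; and |w| ≥ p.
The pumping lemma gives a decomposition w = xyz where |xy| ≤ p and |y| ≥ 1.
Since the first p symbols of w are all a's and |xy| ≤ p, y lies entirely in the leading a-block: y = a^k for some k with 1 ≤ k ≤ p.
Since 1 ≤ k ≤ p, k divides p!; set t = 1 + p!/k. Then xy^t z has p + (p!/k)·k = p + p! copies of a. Now the a-count is p+p! and (b-count)-1 = (p+p!+1)-1 = p+p!, so i+1 ≠ j fails. So xy^t z = a^{p+p!} b^{p+p!+1} ∉ L.
Contradiction. Therefore L is not regular.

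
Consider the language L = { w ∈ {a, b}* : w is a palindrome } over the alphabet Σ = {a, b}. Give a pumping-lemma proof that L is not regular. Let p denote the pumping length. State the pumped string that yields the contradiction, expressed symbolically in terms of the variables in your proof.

Assume L is regular. Let p be the pumping length given by the pumping lemma.
Take w = a^p b a^p, a palindrome of length 2p+1 ≥ p.
The pumping lemma gives a decomposition w = xyz where |xy| ≤ p and |y| ≥ 1.
The first p characters of w are a's, so xy (and hence y) consists only of a's. Write y = a^k, 1 ≤ k ≤ p.
Pump with i = 2: xy^2z = a^{p+k} b a^p. Its reverse is a^p b a^{p+k}, which differs from xy^2z since k ≥ 1. So xy^2z is not a palindrome and xy^2z ∉ L.
Contradiction. Therefore L is not regular.

a^{p+k} b a^p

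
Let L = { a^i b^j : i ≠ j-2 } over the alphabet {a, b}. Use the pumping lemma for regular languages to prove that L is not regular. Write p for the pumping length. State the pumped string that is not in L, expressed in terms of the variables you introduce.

a^{p+p!} b^{p+p!+2}

Assume L is regular; let p be its pumping constant.
Choose w = a^p b^{p+p!+2}. Since p ≠ (p+p!+2)-2 = p+p!, w ∈ L; and |w| ≥ p.
Write w = xyz as guaranteed by the lemma, with |xy| ≤ p and y is nonempty.
The first p characters of w are a's, so xy (and hence y) consists only of a's. Write y = a^k, 1 ≤ k ≤ p.
Since 1 ≤ k ≤ p, k divides p!; set t = 1 + p!/k. Then xy^t z has p + (p!/k)·k = p + p! copies of a. Now the a-count is p+p! and (b-count)-2 = (p+p!+2)-2 = p+p!, so i ≠ j-2 fails. So xy^t z = a^{p+p!} b^{p+p!+2} ∉ L.
Contradiction. Therefore L is not regular.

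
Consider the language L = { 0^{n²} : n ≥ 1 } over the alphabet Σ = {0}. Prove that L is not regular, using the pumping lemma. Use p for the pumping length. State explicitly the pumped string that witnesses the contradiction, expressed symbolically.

0^{p²+k}

Assume L is regular; let p be its pumping constant.
Take w = 0^{p²} ∈ L with |w| = p² ≥ p.
Write w = xyz as guaranteed by the lemma, with |xy| ≤ p and |y| ≥ 1.
Then y = 0^k for some k with 1 ≤ k ≤ p.
Pump with i = 2: xy^2z = 0^{p²+k}. Since 1 ≤ k ≤ p, p² < p²+k ≤ p²+p < (p+1)², so p²+k lies strictly between consecutive squares and is not a perfect square. So xy^2z ∉ L.
This is a contradiction; hence L is not regular.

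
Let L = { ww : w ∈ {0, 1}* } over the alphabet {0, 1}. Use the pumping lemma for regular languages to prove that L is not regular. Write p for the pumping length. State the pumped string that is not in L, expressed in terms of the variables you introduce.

Suppose for contradiction that L is regular, and let p be the pumping length.
Take w = 0^p 1^p 0^p 1^p = uu where u = 0^p1^p; then w ∈ L and |w| = 4p ≥ p.
By the pumping lemma, w = xyz with |xy| ≤ p and |y| > 0.
Since the first p symbols of w are all 0's and |xy| ≤ p, y lies entirely in the leading 0-block: y = 0^k for some k with 1 ≤ k ≤ p.
Pump with i = 2: xy^2z = 0^{p+k} 1^p 0^p 1^p, of length 4p+k. Suppose this equals vv. The string starts with 0 and ends with 1, so v does too; thus the boundary between the two copies of v is a 1→0 transition. There is exactly one such transition, at position 2p+k, so |v| = 2p+k and |vv| = 4p+2k ≠ 4p+k since k ≥ 1. So xy^2z ∉ L.
This contradicts the pumping lemma, so L is not regular.

0^{p+k} 1^p 0^p 1^p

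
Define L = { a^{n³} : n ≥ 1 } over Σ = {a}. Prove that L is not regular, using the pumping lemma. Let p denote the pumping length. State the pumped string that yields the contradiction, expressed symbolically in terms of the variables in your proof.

Suppose for contradiction that L is regular, and let p be the pumping length.
Take w = a^{p³} ∈ L with |w| = p³ ≥ p.
Write w = xyz as guaranteed by the lemma, with |xy| ≤ p and |y| > 0.
Then y = a^k for some k with 1 ≤ k ≤ p.
Pump with i = 2: xy^2z = a^{p³+k}. Since 1 ≤ k ≤ p, p³ < p³+k ≤ p³+p < p³+3p²+3p+1 = (p+1)³, so p³+k is not a perfect cube. So xy^2z ∉ L.
This is a contradiction; hence L is not regular.

a^{p³+k}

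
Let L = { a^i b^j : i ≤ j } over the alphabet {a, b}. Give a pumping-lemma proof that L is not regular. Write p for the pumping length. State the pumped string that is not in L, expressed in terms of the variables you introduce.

a^{p+k} b^p

Suppose for contradiction that L is regular, and let p be the pumping length.
Choose w = a^p b^p ∈ L, with |w| = 2p ≥ p.
By the pumping lemma, w = xyz with |xy| ≤ p and y is nonempty.
The first p characters of w are a's, so xy (and hence y) consists only of a's. Write y = a^k, 1 ≤ k ≤ p.
Consider xy^2z = a^{p+k} b^p. Since k ≥ 1, the a-count p+k exceeds the b-count p, so i ≤ j fails; thus xy^2z ∉ L.
This contradicts the pumping lemma, so L is not regular.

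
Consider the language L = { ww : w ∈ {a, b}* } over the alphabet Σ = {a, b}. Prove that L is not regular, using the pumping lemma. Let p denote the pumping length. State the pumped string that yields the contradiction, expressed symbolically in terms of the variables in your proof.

a^{p+k} b^p a^p b^p

Assume L is regular; let p be its pumping constant.
Take w = a^p b^p a^p b^p = uu where u = a^pb^p; then w ∈ L and |w| = 4p ≥ p.
The pumping lemma gives a decomposition w = xyz where |xy| ≤ p and |y| > 0.
Because |xy| ≤ p and w begins with p copies of a, we have y = a^k with 1 ≤ k ≤ p.
Pump with i = 2: xy^2z = a^{p+k} b^p a^p b^p, of length 4p+k. Suppose this equals vv. The string starts with a and ends with b, so v does too; thus the boundary between the two copies of v is a b→a transition. There is exactly one such transition, at position 2p+k, so |v| = 2p+k and |vv| = 4p+2k ≠ 4p+k since k ≥ 1. So xy^2z ∉ L.
Contradiction. Therefore L is not regular.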